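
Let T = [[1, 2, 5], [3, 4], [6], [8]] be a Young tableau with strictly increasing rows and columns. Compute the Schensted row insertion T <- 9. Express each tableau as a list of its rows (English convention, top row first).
9 is larger than every entry of row 1, so it is appended to row 1. The new tableau is [[1, 2, 5, 9], [3, 4], [6], [8]].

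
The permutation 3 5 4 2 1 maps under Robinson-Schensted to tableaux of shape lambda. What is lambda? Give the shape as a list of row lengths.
Row-insert each entry into an empty tableau.

After inserting 3: P = [[3]].
After inserting 5: P = [[3, 5]].
After inserting 4: P = [[3, 4], [5]].
After inserting 2: P = [[2, 4], [3], [5]].
After inserting 1: P = [[1, 4], [2], [3], [5]].

The final insertion tableau P = [[1, 4], [2], [3], [5]] has shape [2, 1, 1, 1].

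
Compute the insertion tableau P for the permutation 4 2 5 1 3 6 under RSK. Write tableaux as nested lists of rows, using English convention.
After inserting 4: P = [[4]].
After inserting 2: P = [[2], [4]].
After inserting 5: P = [[2, 5], [4]].
After inserting 1: P = [[1, 5], [2], [4]].
After inserting 3: P = [[1, 3], [2, 5], [4]].
After inserting 6: P = [[1, 3, 6], [2, 5], [4]].

So P = [[1, 3, 6], [2, 5], [4]].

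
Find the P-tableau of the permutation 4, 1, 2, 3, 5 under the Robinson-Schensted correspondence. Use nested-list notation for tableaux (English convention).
P = [[1, 2, 3, 5], [4]]

After inserting 4: P = [[4]].
After inserting 1: P = [[1], [4]].
After inserting 2: P = [[1, 2], [4]].
After inserting 3: P = [[1, 2, 3], [4]].
After inserting 5: P = [[1, 2, 3, 5], [4]].

So P = [[1, 2, 3, 5], [4]].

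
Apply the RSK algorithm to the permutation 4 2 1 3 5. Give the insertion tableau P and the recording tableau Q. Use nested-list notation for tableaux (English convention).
Insert each entry of the permutation into P by Schensted row insertion, recording in Q the position of each new cell.

Insert 4: appended to row 1. P = [[4]].
Insert 2: 2 bumps 4 from row 1; 4 starts row 2. P = [[2], [4]].
Insert 1: 1 bumps 2 from row 1; 2 bumps 4 from row 2; 4 starts row 3. P = [[1], [2], [4]].
Insert 3: appended to row 1. P = [[1, 3], [2], [4]].
Insert 5: appended to row 1. P = [[1, 3, 5], [2], [4]].

So P = [[1, 3, 5], [2], [4]], Q = [[1, 4, 5], [2], [3]].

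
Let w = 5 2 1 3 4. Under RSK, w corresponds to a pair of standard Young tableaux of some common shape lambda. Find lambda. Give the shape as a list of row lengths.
[3, 1, 1]

Row-insert each entry into an empty tableau.

After inserting 5: P = [[5]].
After inserting 2: P = [[2], [5]].
After inserting 1: P = [[1], [2], [5]].
After inserting 3: P = [[1, 3], [2], [5]].
After inserting 4: P = [[1, 3, 4], [2], [5]].

The final insertion tableau P = [[1, 3, 4], [2], [5]] has shape [3, 1, 1].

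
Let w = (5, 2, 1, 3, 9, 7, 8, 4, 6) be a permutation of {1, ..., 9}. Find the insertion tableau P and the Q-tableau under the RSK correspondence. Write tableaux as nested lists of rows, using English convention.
Insert each entry of the permutation into P by Schensted row insertion, recording in Q the position of each new cell.

Insert 5: appended to row 1. P = [[5]].
Insert 2: 2 bumps 5 from row 1; 5 starts row 2. P = [[2], [5]].
Insert 1: 1 bumps 2 from row 1; 2 bumps 5 from row 2; 5 starts row 3. P = [[1], [2], [5]].
Insert 3: appended to row 1. P = [[1, 3], [2], [5]].
Insert 9: appended to row 1. P = [[1, 3, 9], [2], [5]].
Insert 7: 7 bumps 9 from row 1; 9 appends to row 2. P = [[1, 3, 7], [2, 9], [5]].
Insert 8: appended to row 1. P = [[1, 3, 7, 8], [2, 9], [5]].
Insert 4: 4 bumps 7 from row 1; 7 bumps 9 from row 2; 9 appends to row 3. P = [[1, 3, 4, 8], [2, 7], [5, 9]].
Insert 6: 6 bumps 8 from row 1; 8 appends to row 2. P = [[1, 3, 4, 6], [2, 7, 8], [5, 9]].

So P = [[1, 3, 4, 6], [2, 7, 8], [5, 9]], Q = [[1, 4, 5, 7], [2, 6, 9], [3, 8]].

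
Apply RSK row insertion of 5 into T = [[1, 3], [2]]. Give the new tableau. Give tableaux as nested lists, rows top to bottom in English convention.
5 is larger than every entry of row 1, so it is appended to row 1. The new tableau is [[1, 3, 5], [2]].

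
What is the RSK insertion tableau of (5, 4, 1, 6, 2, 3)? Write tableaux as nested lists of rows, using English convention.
P = [[1, 2, 3], [4, 6], [5]]

Insert 5: appended to row 1. P = [[5]].
Insert 4: 4 bumps 5 from row 1; 5 starts row 2. P = [[4], [5]].
Insert 1: 1 bumps 4 from row 1; 4 bumps 5 from row 2; 5 starts row 3. P = [[1], [4], [5]].
Insert 6: appended to row 1. P = [[1, 6], [4], [5]].
Insert 2: 2 bumps 6 from row 1; 6 appends to row 2. P = [[1, 2], [4, 6], [5]].
Insert 3: appended to row 1. P = [[1, 2, 3], [4, 6], [5]].

So P = [[1, 2, 3], [4, 6], [5]].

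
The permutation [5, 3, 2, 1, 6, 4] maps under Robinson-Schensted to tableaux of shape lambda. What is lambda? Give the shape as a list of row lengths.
Row-insert each entry into an empty tableau.

After inserting 5: P = [[5]].
After inserting 3: P = [[3], [5]].
After inserting 2: P = [[2], [3], [5]].
After inserting 1: P = [[1], [2], [3], [5]].
After inserting 6: P = [[1, 6], [2], [3], [5]].
After inserting 4: P = [[1, 4], [2, 6], [3], [5]].

The final insertion tableau P = [[1, 4], [2, 6], [3], [5]] has shape [2, 2, 1, 1].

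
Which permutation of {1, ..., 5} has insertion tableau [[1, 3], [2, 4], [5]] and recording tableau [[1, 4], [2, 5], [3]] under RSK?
Reverse RSK: for i = n, n-1, ..., 1, locate i in Q, remove the corresponding corner cell from P, and reverse-bump its entry up through P; the value ejected from row 1 is w(i).

So w = 5 2 1 4 3.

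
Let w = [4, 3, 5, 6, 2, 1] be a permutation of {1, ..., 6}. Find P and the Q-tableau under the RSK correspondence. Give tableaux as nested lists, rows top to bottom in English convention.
P = [[1, 5, 6], [2], [3], [4]], Q = [[1, 3, 4], [2], [5], [6]]

Insert each entry of the permutation into P by Schensted row insertion, recording in Q the position of each new cell.

Insert 4: appended to row 1. P = [[4]], Q = [[1]].
Insert 3: 3 bumps 4 from row 1; 4 starts row 2. P = [[3], [4]], Q = [[1], [2]].
Insert 5: appended to row 1. P = [[3, 5], [4]], Q = [[1, 3], [2]].
Insert 6: appended to row 1. P = [[3, 5, 6], [4]], Q = [[1, 3, 4], [2]].
Insert 2: 2 bumps 3 from row 1; 3 bumps 4 from row 2; 4 starts row 3. P = [[2, 5, 6], [3], [4]], Q = [[1, 3, 4], [2], [5]].
Insert 1: 1 bumps 2 from row 1; 2 bumps 3 from row 2; 3 bumps 4 from row 3; 4 starts row 4. P = [[1, 5, 6], [2], [3], [4]], Q = [[1, 3, 4], [2], [5], [6]].

So P = [[1, 5, 6], [2], [3], [4]], Q = [[1, 3, 4], [2], [5], [6]].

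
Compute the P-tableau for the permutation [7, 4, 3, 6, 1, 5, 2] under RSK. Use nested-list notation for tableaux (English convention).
After inserting 7: P = [[7]].
After inserting 4: P = [[4], [7]].
After inserting 3: P = [[3], [4], [7]].
After inserting 6: P = [[3, 6], [4], [7]].
After inserting 1: P = [[1, 6], [3], [4], [7]].
After inserting 5: P = [[1, 5], [3, 6], [4], [7]].
After inserting 2: P = [[1, 2], [3, 5], [4, 6], [7]].

So P = [[1, 2], [3, 5], [4, 6], [7]].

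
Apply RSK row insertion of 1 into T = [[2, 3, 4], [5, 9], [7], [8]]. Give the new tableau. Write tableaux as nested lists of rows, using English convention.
In row 1, 1 replaces 2 (the leftmost entry greater than 1); 2 is bumped to row 2. In row 2, 2 replaces 5 (the leftmost entry greater than 2); 5 is bumped to row 3. In row 3, 5 replaces 7 (the leftmost entry greater than 5); 7 is bumped to row 4. In row 4, 7 replaces 8 (the leftmost entry greater than 7); 8 is bumped to row 5. 8 starts a new row 5. The new tableau is [[1, 3, 4], [2, 9], [5], [7], [8]].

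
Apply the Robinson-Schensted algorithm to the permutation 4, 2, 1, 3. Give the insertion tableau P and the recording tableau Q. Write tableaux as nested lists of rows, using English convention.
P = [[1, 3], [2], [4]], Q = [[1, 4], [2], [3]]

Insert each entry of the permutation into P by Schensted row insertion, recording in Q the position of each new cell.

Insert 4: appended to row 1. P = [[4]], Q = [[1]].
Insert 2: 2 bumps 4 from row 1; 4 starts row 2. P = [[2], [4]], Q = [[1], [2]].
Insert 1: 1 bumps 2 from row 1; 2 bumps 4 from row 2; 4 starts row 3. P = [[1], [2], [4]], Q = [[1], [2], [3]].
Insert 3: appended to row 1. P = [[1, 3], [2], [4]], Q = [[1, 4], [2], [3]].

So P = [[1, 3], [2], [4]], Q = [[1, 4], [2], [3]].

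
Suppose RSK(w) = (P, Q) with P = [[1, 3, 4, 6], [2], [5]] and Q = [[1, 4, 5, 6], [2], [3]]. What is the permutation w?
5 2 1 3 4 6

Reverse RSK: for i = n, n-1, ..., 1, locate i in Q, remove the corresponding corner cell from P, and reverse-bump its entry up through P; the value ejected from row 1 is w(i).

So w = 5 2 1 3 4 6.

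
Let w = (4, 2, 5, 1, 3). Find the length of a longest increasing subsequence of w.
2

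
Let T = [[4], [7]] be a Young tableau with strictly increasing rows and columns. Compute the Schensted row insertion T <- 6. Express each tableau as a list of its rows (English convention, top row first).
[[4, 6], [7]]

6 is larger than every entry of row 1, so it is appended to row 1. The new tableau is [[4, 6], [7]].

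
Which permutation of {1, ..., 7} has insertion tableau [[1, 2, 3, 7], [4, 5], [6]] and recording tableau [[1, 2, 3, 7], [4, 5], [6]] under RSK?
1 4 6 2 5 3 7

Reverse RSK: for i = n, n-1, ..., 1, locate i in Q, remove the corresponding corner cell from P, and reverse-bump its entry up through P; the value ejected from row 1 is w(i).

So w = 1 4 6 2 5 3 7.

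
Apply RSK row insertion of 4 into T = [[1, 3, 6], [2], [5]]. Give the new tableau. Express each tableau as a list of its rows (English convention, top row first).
In row 1, 4 replaces 6 (the leftmost entry greater than 4); 6 is bumped to row 2. 6 is appended to row 2. The new tableau is [[1, 3, 4], [2, 6], [5]].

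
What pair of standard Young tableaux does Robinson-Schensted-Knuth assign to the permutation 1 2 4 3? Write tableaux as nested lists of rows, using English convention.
P = [[1, 2, 3], [4]], Q = [[1, 2, 3], [4]]

Insert each entry of the permutation into P by Schensted row insertion, recording in Q the position of each new cell.

Insert 1: appended to row 1. P = [[1]], Q = [[1]].
Insert 2: appended to row 1. P = [[1, 2]], Q = [[1, 2]].
Insert 4: appended to row 1. P = [[1, 2, 4]], Q = [[1, 2, 3]].
Insert 3: 3 bumps 4 from row 1; 4 starts row 2. P = [[1, 2, 3], [4]], Q = [[1, 2, 3], [4]].

So P = [[1, 2, 3], [4]], Q = [[1, 2, 3], [4]].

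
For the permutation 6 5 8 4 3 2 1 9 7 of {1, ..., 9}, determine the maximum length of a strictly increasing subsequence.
3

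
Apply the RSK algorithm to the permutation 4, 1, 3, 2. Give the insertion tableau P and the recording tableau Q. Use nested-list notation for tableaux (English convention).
P = [[1, 2], [3], [4]], Q = [[1, 3], [2], [4]]

Insert each entry of the permutation into P by Schensted row insertion, recording in Q the position of each new cell.

Insert 4: appended to row 1. P = [[4]].
Insert 1: 1 bumps 4 from row 1; 4 starts row 2. P = [[1], [4]].
Insert 3: appended to row 1. P = [[1, 3], [4]].
Insert 2: 2 bumps 3 from row 1; 3 bumps 4 from row 2; 4 starts row 3. P = [[1, 2], [3], [4]].

So P = [[1, 2], [3], [4]], Q = [[1, 3], [2], [4]].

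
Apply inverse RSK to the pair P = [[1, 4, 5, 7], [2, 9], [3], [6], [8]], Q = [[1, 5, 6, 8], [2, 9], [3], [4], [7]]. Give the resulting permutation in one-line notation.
Reverse the RSK construction: for i from n down to 1, find the cell of Q containing i, remove the entry at that cell from P, and reverse-bump it up through P; the value ejected from row 1 is w(i).

Step i=9: Q has 9 at row 2, column 2; remove 9 from row 2 of P and reverse-bump: 9 enters row 1 and ejects 7. So w(9) = 7. P is now [[1, 4, 5, 9], [2], [3], [6], [8]].
Step i=8: Q has 8 at row 1, column 4; remove that cell from P, ejecting 9. So w(8) = 9. P is now [[1, 4, 5], [2], [3], [6], [8]].
Step i=7: Q has 7 at row 5, column 1; remove 8 from row 5 of P and reverse-bump: 8 enters row 4 and ejects 6; 6 enters row 3 and ejects 3; 3 enters row 2 and ejects 2; 2 enters row 1 and ejects 1. So w(7) = 1. P is now [[2, 4, 5], [3], [6], [8]].
Step i=6: Q has 6 at row 1, column 3; remove that cell from P, ejecting 5. So w(6) = 5. P is now [[2, 4], [3], [6], [8]].
Step i=5: Q has 5 at row 1, column 2; remove that cell from P, ejecting 4. So w(5) = 4. P is now [[2], [3], [6], [8]].
Step i=4: Q has 4 at row 4, column 1; remove 8 from row 4 of P and reverse-bump: 8 enters row 3 and ejects 6; 6 enters row 2 and ejects 3; 3 enters row 1 and ejects 2. So w(4) = 2. P is now [[3], [6], [8]].
Step i=3: Q has 3 at row 3, column 1; remove 8 from row 3 of P and reverse-bump: 8 enters row 2 and ejects 6; 6 enters row 1 and ejects 3. So w(3) = 3. P is now [[6], [8]].
Step i=2: Q has 2 at row 2, column 1; remove 8 from row 2 of P and reverse-bump: 8 enters row 1 and ejects 6. So w(2) = 6. P is now [[8]].
Step i=1: Q has 1 at row 1, column 1; remove that cell from P, ejecting 8. So w(1) = 8. P is now [].

So w = 8 6 3 2 4 5 1 9 7.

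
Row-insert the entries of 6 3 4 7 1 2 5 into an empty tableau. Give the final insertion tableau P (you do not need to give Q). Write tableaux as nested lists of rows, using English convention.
P = [[1, 2, 5], [3, 4, 7], [6]]

Insert 6: appended to row 1. P = [[6]].
Insert 3: 3 bumps 6 from row 1; 6 starts row 2. P = [[3], [6]].
Insert 4: appended to row 1. P = [[3, 4], [6]].
Insert 7: appended to row 1. P = [[3, 4, 7], [6]].
Insert 1: 1 bumps 3 from row 1; 3 bumps 6 from row 2; 6 starts row 3. P = [[1, 4, 7], [3], [6]].
Insert 2: 2 bumps 4 from row 1; 4 appends to row 2. P = [[1, 2, 7], [3, 4], [6]].
Insert 5: 5 bumps 7 from row 1; 7 appends to row 2. P = [[1, 2, 5], [3, 4, 7], [6]].

So P = [[1, 2, 5], [3, 4, 7], [6]].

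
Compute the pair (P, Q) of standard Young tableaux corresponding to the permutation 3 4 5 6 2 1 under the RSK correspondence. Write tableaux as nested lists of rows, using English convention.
P = [[1, 4, 5, 6], [2], [3]], Q = [[1, 2, 3, 4], [5], [6]]

Insert each entry of the permutation into P by Schensted row insertion, recording in Q the position of each new cell.

Insert 3: appended to row 1. P = [[3]].
Insert 4: appended to row 1. P = [[3, 4]].
Insert 5: appended to row 1. P = [[3, 4, 5]].
Insert 6: appended to row 1. P = [[3, 4, 5, 6]].
Insert 2: 2 bumps 3 from row 1; 3 starts row 2. P = [[2, 4, 5, 6], [3]].
Insert 1: 1 bumps 2 from row 1; 2 bumps 3 from row 2; 3 starts row 3. P = [[1, 4, 5, 6], [2], [3]].

So P = [[1, 4, 5, 6], [2], [3]], Q = [[1, 2, 3, 4], [5], [6]].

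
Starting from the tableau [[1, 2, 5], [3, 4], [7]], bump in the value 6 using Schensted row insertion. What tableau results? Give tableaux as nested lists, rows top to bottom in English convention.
[[1, 2, 5, 6], [3, 4], [7]]

6 is larger than every entry of row 1, so it is appended to row 1. The new tableau is [[1, 2, 5, 6], [3, 4], [7]].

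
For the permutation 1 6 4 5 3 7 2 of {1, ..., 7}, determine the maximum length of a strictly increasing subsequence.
4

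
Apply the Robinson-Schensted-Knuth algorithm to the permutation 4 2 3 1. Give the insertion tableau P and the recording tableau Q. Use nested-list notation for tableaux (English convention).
P = [[1, 3], [2], [4]], Q = [[1, 3], [2], [4]]

Insert each entry of the permutation into P by Schensted row insertion, recording in Q the position of each new cell.

Insert 4: appended to row 1. P = [[4]], Q = [[1]].
Insert 2: 2 bumps 4 from row 1; 4 starts row 2. P = [[2], [4]], Q = [[1], [2]].
Insert 3: appended to row 1. P = [[2, 3], [4]], Q = [[1, 3], [2]].
Insert 1: 1 bumps 2 from row 1; 2 bumps 4 from row 2; 4 starts row 3. P = [[1, 3], [2], [4]], Q = [[1, 3], [2], [4]].

So P = [[1, 3], [2], [4]], Q = [[1, 3], [2], [4]].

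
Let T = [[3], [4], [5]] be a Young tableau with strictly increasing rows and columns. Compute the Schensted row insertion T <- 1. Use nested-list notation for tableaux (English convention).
[[1], [3], [4], [5]]

In row 1, 1 replaces 3 (the leftmost entry greater than 1); 3 is bumped to row 2. In row 2, 3 replaces 4 (the leftmost entry greater than 3); 4 is bumped to row 3. In row 3, 4 replaces 5 (the leftmost entry greater than 4); 5 is bumped to row 4. 5 starts a new row 4. The new tableau is [[1], [3], [4], [5]].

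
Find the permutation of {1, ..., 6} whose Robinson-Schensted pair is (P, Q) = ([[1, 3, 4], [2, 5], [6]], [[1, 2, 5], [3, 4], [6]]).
2 6 1 3 5 4

Reverse the RSK construction: for i from n down to 1, find the cell of Q containing i, remove the entry at that cell from P, and reverse-bump it up through P; the value ejected from row 1 is w(i).

Step i=6: Q has 6 at row 3, column 1; remove 6 from row 3 of P and reverse-bump: 6 enters row 2 and ejects 5; 5 enters row 1 and ejects 4. So w(6) = 4. P is now [[1, 3, 5], [2, 6]].
Step i=5: Q has 5 at row 1, column 3; remove that cell from P, ejecting 5. So w(5) = 5. P is now [[1, 3], [2, 6]].
Step i=4: Q has 4 at row 2, column 2; remove 6 from row 2 of P and reverse-bump: 6 enters row 1 and ejects 3. So w(4) = 3. P is now [[1, 6], [2]].
Step i=3: Q has 3 at row 2, column 1; remove 2 from row 2 of P and reverse-bump: 2 enters row 1 and ejects 1. So w(3) = 1. P is now [[2, 6]].
Step i=2: Q has 2 at row 1, column 2; remove that cell from P, ejecting 6. So w(2) = 6. P is now [[2]].
Step i=1: Q has 1 at row 1, column 1; remove that cell from P, ejecting 2. So w(1) = 2. P is now [].

So w = 2 6 1 3 5 4.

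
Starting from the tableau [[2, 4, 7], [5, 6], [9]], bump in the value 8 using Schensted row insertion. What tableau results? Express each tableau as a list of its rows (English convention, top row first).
[[2, 4, 7, 8], [5, 6], [9]]

8 is larger than every entry of row 1, so it is appended to row 1. The new tableau is [[2, 4, 7, 8], [5, 6], [9]].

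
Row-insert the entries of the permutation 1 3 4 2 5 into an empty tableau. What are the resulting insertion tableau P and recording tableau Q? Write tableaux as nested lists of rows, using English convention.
P = [[1, 2, 4, 5], [3]], Q = [[1, 2, 3, 5], [4]]

Insert each entry of the permutation into P by Schensted row insertion, recording in Q the position of each new cell.

Insert 1: appended to row 1. P = [[1]].
Insert 3: appended to row 1. P = [[1, 3]].
Insert 4: appended to row 1. P = [[1, 3, 4]].
Insert 2: 2 bumps 3 from row 1; 3 starts row 2. P = [[1, 2, 4], [3]].
Insert 5: appended to row 1. P = [[1, 2, 4, 5], [3]].

So P = [[1, 2, 4, 5], [3]], Q = [[1, 2, 3, 5], [4]].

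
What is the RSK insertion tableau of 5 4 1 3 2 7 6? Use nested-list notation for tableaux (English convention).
P = [[1, 2, 6], [3, 7], [4], [5]]

Insert 5: appended to row 1. P = [[5]].
Insert 4: 4 bumps 5 from row 1; 5 starts row 2. P = [[4], [5]].
Insert 1: 1 bumps 4 from row 1; 4 bumps 5 from row 2; 5 starts row 3. P = [[1], [4], [5]].
Insert 3: appended to row 1. P = [[1, 3], [4], [5]].
Insert 2: 2 bumps 3 from row 1; 3 bumps 4 from row 2; 4 bumps 5 from row 3; 5 starts row 4. P = [[1, 2], [3], [4], [5]].
Insert 7: appended to row 1. P = [[1, 2, 7], [3], [4], [5]].
Insert 6: 6 bumps 7 from row 1; 7 appends to row 2. P = [[1, 2, 6], [3, 7], [4], [5]].

So P = [[1, 2, 6], [3, 7], [4], [5]].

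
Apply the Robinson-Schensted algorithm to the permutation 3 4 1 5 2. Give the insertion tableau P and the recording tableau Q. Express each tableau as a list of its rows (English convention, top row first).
P = [[1, 2, 5], [3, 4]], Q = [[1, 2, 4], [3, 5]]

Insert each entry of the permutation into P by Schensted row insertion, recording in Q the position of each new cell.

Insert 3: appended to row 1. P = [[3]], Q = [[1]].
Insert 4: appended to row 1. P = [[3, 4]], Q = [[1, 2]].
Insert 1: 1 bumps 3 from row 1; 3 starts row 2. P = [[1, 4], [3]], Q = [[1, 2], [3]].
Insert 5: appended to row 1. P = [[1, 4, 5], [3]], Q = [[1, 2, 4], [3]].
Insert 2: 2 bumps 4 from row 1; 4 appends to row 2. P = [[1, 2, 5], [3, 4]], Q = [[1, 2, 4], [3, 5]].

So P = [[1, 2, 5], [3, 4]], Q = [[1, 2, 4], [3, 5]].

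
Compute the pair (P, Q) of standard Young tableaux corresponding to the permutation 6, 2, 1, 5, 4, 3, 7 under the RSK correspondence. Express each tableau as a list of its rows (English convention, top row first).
P = [[1, 3, 7], [2, 4], [5], [6]], Q = [[1, 4, 7], [2, 5], [3], [6]]

Insert each entry of the permutation into P by Schensted row insertion, recording in Q the position of each new cell.

After inserting 6: P = [[6]].
After inserting 2: P = [[2], [6]].
After inserting 1: P = [[1], [2], [6]].
After inserting 5: P = [[1, 5], [2], [6]].
After inserting 4: P = [[1, 4], [2, 5], [6]].
After inserting 3: P = [[1, 3], [2, 4], [5], [6]].
After inserting 7: P = [[1, 3, 7], [2, 4], [5], [6]].

So P = [[1, 3, 7], [2, 4], [5], [6]], Q = [[1, 4, 7], [2, 5], [3], [6]].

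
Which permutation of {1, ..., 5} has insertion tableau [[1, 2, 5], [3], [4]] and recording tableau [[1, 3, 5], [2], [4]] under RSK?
4 1 3 2 5

Reverse the RSK construction: for i from n down to 1, find the cell of Q containing i, remove the entry at that cell from P, and reverse-bump it up through P; the value ejected from row 1 is w(i).

Step i=5: Q has 5 at row 1, column 3; remove that cell from P, ejecting 5. So w(5) = 5. P is now [[1, 2], [3], [4]].
Step i=4: Q has 4 at row 3, column 1; remove 4 from row 3 of P and reverse-bump: 4 enters row 2 and ejects 3; 3 enters row 1 and ejects 2. So w(4) = 2. P is now [[1, 3], [4]].
Step i=3: Q has 3 at row 1, column 2; remove that cell from P, ejecting 3. So w(3) = 3. P is now [[1], [4]].
Step i=2: Q has 2 at row 2, column 1; remove 4 from row 2 of P and reverse-bump: 4 enters row 1 and ejects 1. So w(2) = 1. P is now [[4]].
Step i=1: Q has 1 at row 1, column 1; remove that cell from P, ejecting 4. So w(1) = 4. P is now [].

So w = 4 1 3 2 5.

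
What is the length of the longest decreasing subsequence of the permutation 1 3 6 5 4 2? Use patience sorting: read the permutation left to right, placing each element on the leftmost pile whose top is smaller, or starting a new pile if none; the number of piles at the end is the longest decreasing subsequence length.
1: new pile. tops = [1]
3: onto pile 1 (replacing 1). tops = [3]
6: onto pile 1 (replacing 3). tops = [6]
5: new pile. tops = [6, 5]
4: new pile. tops = [6, 5, 4]
2: new pile. tops = [6, 5, 4, 2]

4 piles, so the longest decreasing subsequence has length 4.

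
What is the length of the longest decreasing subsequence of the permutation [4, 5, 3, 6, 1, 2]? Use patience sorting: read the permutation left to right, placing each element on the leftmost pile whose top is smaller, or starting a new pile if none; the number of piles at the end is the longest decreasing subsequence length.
3

4: new pile. tops = [4]
5: onto pile 1 (replacing 4). tops = [5]
3: new pile. tops = [5, 3]
6: onto pile 1 (replacing 5). tops = [6, 3]
1: new pile. tops = [6, 3, 1]
2: onto pile 3 (replacing 1). tops = [6, 3, 2]

3 piles, so the longest decreasing subsequence has length 3.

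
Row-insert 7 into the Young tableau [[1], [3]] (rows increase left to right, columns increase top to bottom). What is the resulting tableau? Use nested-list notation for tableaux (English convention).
7 is larger than every entry of row 1, so it is appended to row 1. The new tableau is [[1, 7], [3]].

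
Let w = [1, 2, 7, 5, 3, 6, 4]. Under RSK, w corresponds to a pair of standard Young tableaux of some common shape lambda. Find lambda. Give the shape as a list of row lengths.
[4, 2, 1]

Row-insert each entry into an empty tableau.

After inserting 1: P = [[1]].
After inserting 2: P = [[1, 2]].
After inserting 7: P = [[1, 2, 7]].
After inserting 5: P = [[1, 2, 5], [7]].
After inserting 3: P = [[1, 2, 3], [5], [7]].
After inserting 6: P = [[1, 2, 3, 6], [5], [7]].
After inserting 4: P = [[1, 2, 3, 4], [5, 6], [7]].

The final insertion tableau P = [[1, 2, 3, 4], [5, 6], [7]] has shape [4, 2, 1].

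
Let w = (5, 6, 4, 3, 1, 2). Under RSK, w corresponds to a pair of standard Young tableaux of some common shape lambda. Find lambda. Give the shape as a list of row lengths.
RSK row insertion gives P = [[1, 2], [3, 6], [4], [5]], which has shape [2, 2, 1, 1].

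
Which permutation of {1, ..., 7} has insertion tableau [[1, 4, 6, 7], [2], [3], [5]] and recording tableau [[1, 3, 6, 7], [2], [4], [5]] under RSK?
Reverse the RSK construction: for i from n down to 1, find the cell of Q containing i, remove the entry at that cell from P, and reverse-bump it up through P; the value ejected from row 1 is w(i).

Step i=7: Q has 7 at row 1, column 4; remove that cell from P, ejecting 7. So w(7) = 7. P is now [[1, 4, 6], [2], [3], [5]].
Step i=6: Q has 6 at row 1, column 3; remove that cell from P, ejecting 6. So w(6) = 6. P is now [[1, 4], [2], [3], [5]].
Step i=5: Q has 5 at row 4, column 1; remove 5 from row 4 of P and reverse-bump: 5 enters row 3 and ejects 3; 3 enters row 2 and ejects 2; 2 enters row 1 and ejects 1. So w(5) = 1. P is now [[2, 4], [3], [5]].
Step i=4: Q has 4 at row 3, column 1; remove 5 from row 3 of P and reverse-bump: 5 enters row 2 and ejects 3; 3 enters row 1 and ejects 2. So w(4) = 2. P is now [[3, 4], [5]].
Step i=3: Q has 3 at row 1, column 2; remove that cell from P, ejecting 4. So w(3) = 4. P is now [[3], [5]].
Step i=2: Q has 2 at row 2, column 1; remove 5 from row 2 of P and reverse-bump: 5 enters row 1 and ejects 3. So w(2) = 3. P is now [[5]].
Step i=1: Q has 1 at row 1, column 1; remove that cell from P, ejecting 5. So w(1) = 5. P is now [].

So w = 5 3 4 2 1 6 7.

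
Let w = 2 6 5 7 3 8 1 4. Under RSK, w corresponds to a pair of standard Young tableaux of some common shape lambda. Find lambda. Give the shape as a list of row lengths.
[4, 2, 1, 1]

Row-insert each entry into an empty tableau.

After inserting 2: P = [[2]].
After inserting 6: P = [[2, 6]].
After inserting 5: P = [[2, 5], [6]].
After inserting 7: P = [[2, 5, 7], [6]].
After inserting 3: P = [[2, 3, 7], [5], [6]].
After inserting 8: P = [[2, 3, 7, 8], [5], [6]].
After inserting 1: P = [[1, 3, 7, 8], [2], [5], [6]].
After inserting 4: P = [[1, 3, 4, 8], [2, 7], [5], [6]].

The final insertion tableau P = [[1, 3, 4, 8], [2, 7], [5], [6]] has shape [4, 2, 1, 1].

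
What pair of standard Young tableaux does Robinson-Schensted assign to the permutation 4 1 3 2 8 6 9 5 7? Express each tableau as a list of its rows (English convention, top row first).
Insert each entry of the permutation into P by Schensted row insertion, recording in Q the position of each new cell.

Insert 4: appended to row 1. P = [[4]].
Insert 1: 1 bumps 4 from row 1; 4 starts row 2. P = [[1], [4]].
Insert 3: appended to row 1. P = [[1, 3], [4]].
Insert 2: 2 bumps 3 from row 1; 3 bumps 4 from row 2; 4 starts row 3. P = [[1, 2], [3], [4]].
Insert 8: appended to row 1. P = [[1, 2, 8], [3], [4]].
Insert 6: 6 bumps 8 from row 1; 8 appends to row 2. P = [[1, 2, 6], [3, 8], [4]].
Insert 9: appended to row 1. P = [[1, 2, 6, 9], [3, 8], [4]].
Insert 5: 5 bumps 6 from row 1; 6 bumps 8 from row 2; 8 appends to row 3. P = [[1, 2, 5, 9], [3, 6], [4, 8]].
Insert 7: 7 bumps 9 from row 1; 9 appends to row 2. P = [[1, 2, 5, 7], [3, 6, 9], [4, 8]].

So P = [[1, 2, 5, 7], [3, 6, 9], [4, 8]], Q = [[1, 3, 5, 7], [2, 6, 9], [4, 8]].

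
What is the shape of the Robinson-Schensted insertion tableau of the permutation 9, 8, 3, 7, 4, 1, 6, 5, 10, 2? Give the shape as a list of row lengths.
Row-insert each entry into an empty tableau.

After inserting 9: P = [[9]].
After inserting 8: P = [[8], [9]].
After inserting 3: P = [[3], [8], [9]].
After inserting 7: P = [[3, 7], [8], [9]].
After inserting 4: P = [[3, 4], [7], [8], [9]].
After inserting 1: P = [[1, 4], [3], [7], [8], [9]].
After inserting 6: P = [[1, 4, 6], [3], [7], [8], [9]].
After inserting 5: P = [[1, 4, 5], [3, 6], [7], [8], [9]].
After inserting 10: P = [[1, 4, 5, 10], [3, 6], [7], [8], [9]].
After inserting 2: P = [[1, 2, 5, 10], [3, 4], [6], [7], [8], [9]].

The final insertion tableau P = [[1, 2, 5, 10], [3, 4], [6], [7], [8], [9]] has shape [4, 2, 1, 1, 1, 1].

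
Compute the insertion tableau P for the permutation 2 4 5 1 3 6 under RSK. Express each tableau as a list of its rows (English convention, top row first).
After inserting 2: P = [[2]].
After inserting 4: P = [[2, 4]].
After inserting 5: P = [[2, 4, 5]].
After inserting 1: P = [[1, 4, 5], [2]].
After inserting 3: P = [[1, 3, 5], [2, 4]].
After inserting 6: P = [[1, 3, 5, 6], [2, 4]].

So P = [[1, 3, 5, 6], [2, 4]].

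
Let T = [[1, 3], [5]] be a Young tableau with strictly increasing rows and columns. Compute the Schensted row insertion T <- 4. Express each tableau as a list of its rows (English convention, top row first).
4 is larger than every entry of row 1, so it is appended to row 1. The new tableau is [[1, 3, 4], [5]].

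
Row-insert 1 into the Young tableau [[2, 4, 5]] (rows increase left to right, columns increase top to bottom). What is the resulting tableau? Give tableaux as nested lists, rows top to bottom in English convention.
[[1, 4, 5], [2]]

In row 1, 1 replaces 2 (the leftmost entry greater than 1); 2 is bumped to row 2. 2 starts a new row 2. The new tableau is [[1, 4, 5], [2]].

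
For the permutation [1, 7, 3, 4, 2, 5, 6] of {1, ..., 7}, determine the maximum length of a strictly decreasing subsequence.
3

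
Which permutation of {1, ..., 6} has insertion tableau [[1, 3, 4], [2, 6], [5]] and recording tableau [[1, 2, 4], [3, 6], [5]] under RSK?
2 5 3 6 1 4

Reverse the RSK construction: for i from n down to 1, find the cell of Q containing i, remove the entry at that cell from P, and reverse-bump it up through P; the value ejected from row 1 is w(i).

Step i=6: Q has 6 at row 2, column 2; remove 6 from row 2 of P and reverse-bump: 6 enters row 1 and ejects 4. So w(6) = 4. P is now [[1, 3, 6], [2], [5]].
Step i=5: Q has 5 at row 3, column 1; remove 5 from row 3 of P and reverse-bump: 5 enters row 2 and ejects 2; 2 enters row 1 and ejects 1. So w(5) = 1. P is now [[2, 3, 6], [5]].
Step i=4: Q has 4 at row 1, column 3; remove that cell from P, ejecting 6. So w(4) = 6. P is now [[2, 3], [5]].
Step i=3: Q has 3 at row 2, column 1; remove 5 from row 2 of P and reverse-bump: 5 enters row 1 and ejects 3. So w(3) = 3. P is now [[2, 5]].
Step i=2: Q has 2 at row 1, column 2; remove that cell from P, ejecting 5. So w(2) = 5. P is now [[2]].
Step i=1: Q has 1 at row 1, column 1; remove that cell from P, ejecting 2. So w(1) = 2. P is now [].

So w = 2 5 3 6 1 4.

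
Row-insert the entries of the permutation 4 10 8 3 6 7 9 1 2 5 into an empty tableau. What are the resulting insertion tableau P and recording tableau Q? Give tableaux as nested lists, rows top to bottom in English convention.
Insert each entry of the permutation into P by Schensted row insertion, recording in Q the position of each new cell.

Insert 4: appended to row 1. P = [[4]].
Insert 10: appended to row 1. P = [[4, 10]].
Insert 8: 8 bumps 10 from row 1; 10 starts row 2. P = [[4, 8], [10]].
Insert 3: 3 bumps 4 from row 1; 4 bumps 10 from row 2; 10 starts row 3. P = [[3, 8], [4], [10]].
Insert 6: 6 bumps 8 from row 1; 8 appends to row 2. P = [[3, 6], [4, 8], [10]].
Insert 7: appended to row 1. P = [[3, 6, 7], [4, 8], [10]].
Insert 9: appended to row 1. P = [[3, 6, 7, 9], [4, 8], [10]].
Insert 1: 1 bumps 3 from row 1; 3 bumps 4 from row 2; 4 bumps 10 from row 3; 10 starts row 4. P = [[1, 6, 7, 9], [3, 8], [4], [10]].
Insert 2: 2 bumps 6 from row 1; 6 bumps 8 from row 2; 8 appends to row 3. P = [[1, 2, 7, 9], [3, 6], [4, 8], [10]].
Insert 5: 5 bumps 7 from row 1; 7 appends to row 2. P = [[1, 2, 5, 9], [3, 6, 7], [4, 8], [10]].

So P = [[1, 2, 5, 9], [3, 6, 7], [4, 8], [10]], Q = [[1, 2, 6, 7], [3, 5, 10], [4, 9], [8]].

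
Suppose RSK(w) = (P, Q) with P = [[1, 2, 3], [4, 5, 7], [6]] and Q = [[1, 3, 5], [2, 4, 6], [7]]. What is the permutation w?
4 1 6 2 7 5 3

Reverse the RSK construction: for i from n down to 1, find the cell of Q containing i, remove the entry at that cell from P, and reverse-bump it up through P; the value ejected from row 1 is w(i).

Step i=7: Q has 7 at row 3, column 1; remove 6 from row 3 of P and reverse-bump: 6 enters row 2 and ejects 5; 5 enters row 1 and ejects 3. So w(7) = 3. P is now [[1, 2, 5], [4, 6, 7]].
Step i=6: Q has 6 at row 2, column 3; remove 7 from row 2 of P and reverse-bump: 7 enters row 1 and ejects 5. So w(6) = 5. P is now [[1, 2, 7], [4, 6]].
Step i=5: Q has 5 at row 1, column 3; remove that cell from P, ejecting 7. So w(5) = 7. P is now [[1, 2], [4, 6]].
Step i=4: Q has 4 at row 2, column 2; remove 6 from row 2 of P and reverse-bump: 6 enters row 1 and ejects 2. So w(4) = 2. P is now [[1, 6], [4]].
Step i=3: Q has 3 at row 1, column 2; remove that cell from P, ejecting 6. So w(3) = 6. P is now [[1], [4]].
Step i=2: Q has 2 at row 2, column 1; remove 4 from row 2 of P and reverse-bump: 4 enters row 1 and ejects 1. So w(2) = 1. P is now [[4]].
Step i=1: Q has 1 at row 1, column 1; remove that cell from P, ejecting 4. So w(1) = 4. P is now [].

So w = 4 1 6 2 7 5 3.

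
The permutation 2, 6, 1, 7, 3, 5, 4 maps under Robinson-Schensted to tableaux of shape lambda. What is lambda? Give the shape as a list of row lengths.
Row-insert each entry into an empty tableau.

After inserting 2: P = [[2]].
After inserting 6: P = [[2, 6]].
After inserting 1: P = [[1, 6], [2]].
After inserting 7: P = [[1, 6, 7], [2]].
After inserting 3: P = [[1, 3, 7], [2, 6]].
After inserting 5: P = [[1, 3, 5], [2, 6, 7]].
After inserting 4: P = [[1, 3, 4], [2, 5, 7], [6]].

The final insertion tableau P = [[1, 3, 4], [2, 5, 7], [6]] has shape [3, 3, 1].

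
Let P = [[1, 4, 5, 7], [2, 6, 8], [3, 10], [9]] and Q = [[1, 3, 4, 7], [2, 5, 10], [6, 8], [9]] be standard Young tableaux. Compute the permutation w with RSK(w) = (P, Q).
Reverse the RSK construction: for i from n down to 1, find the cell of Q containing i, remove the entry at that cell from P, and reverse-bump it up through P; the value ejected from row 1 is w(i).

Step i=10: Q has 10 at row 2, column 3; remove 8 from row 2 of P and reverse-bump: 8 enters row 1 and ejects 7. So w(10) = 7. P is now [[1, 4, 5, 8], [2, 6], [3, 10], [9]].
Step i=9: Q has 9 at row 4, column 1; remove 9 from row 4 of P and reverse-bump: 9 enters row 3 and ejects 3; 3 enters row 2 and ejects 2; 2 enters row 1 and ejects 1. So w(9) = 1. P is now [[2, 4, 5, 8], [3, 6], [9, 10]].
Step i=8: Q has 8 at row 3, column 2; remove 10 from row 3 of P and reverse-bump: 10 enters row 2 and ejects 6; 6 enters row 1 and ejects 5. So w(8) = 5. P is now [[2, 4, 6, 8], [3, 10], [9]].
Step i=7: Q has 7 at row 1, column 4; remove that cell from P, ejecting 8. So w(7) = 8. P is now [[2, 4, 6], [3, 10], [9]].
Step i=6: Q has 6 at row 3, column 1; remove 9 from row 3 of P and reverse-bump: 9 enters row 2 and ejects 3; 3 enters row 1 and ejects 2. So w(6) = 2. P is now [[3, 4, 6], [9, 10]].
Step i=5: Q has 5 at row 2, column 2; remove 10 from row 2 of P and reverse-bump: 10 enters row 1 and ejects 6. So w(5) = 6. P is now [[3, 4, 10], [9]].
Step i=4: Q has 4 at row 1, column 3; remove that cell from P, ejecting 10. So w(4) = 10. P is now [[3, 4], [9]].
Step i=3: Q has 3 at row 1, column 2; remove that cell from P, ejecting 4. So w(3) = 4. P is now [[3], [9]].
Step i=2: Q has 2 at row 2, column 1; remove 9 from row 2 of P and reverse-bump: 9 enters row 1 and ejects 3. So w(2) = 3. P is now [[9]].
Step i=1: Q has 1 at row 1, column 1; remove that cell from P, ejecting 9. So w(1) = 9. P is now [].

So w = 9 3 4 10 6 2 8 5 1 7.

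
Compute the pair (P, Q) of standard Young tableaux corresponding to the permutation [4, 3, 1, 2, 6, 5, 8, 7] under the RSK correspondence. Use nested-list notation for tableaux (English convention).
Insert each entry of the permutation into P by Schensted row insertion, recording in Q the position of each new cell.

After inserting 4: P = [[4]].
After inserting 3: P = [[3], [4]].
After inserting 1: P = [[1], [3], [4]].
After inserting 2: P = [[1, 2], [3], [4]].
After inserting 6: P = [[1, 2, 6], [3], [4]].
After inserting 5: P = [[1, 2, 5], [3, 6], [4]].
After inserting 8: P = [[1, 2, 5, 8], [3, 6], [4]].
After inserting 7: P = [[1, 2, 5, 7], [3, 6, 8], [4]].

So P = [[1, 2, 5, 7], [3, 6, 8], [4]], Q = [[1, 4, 5, 7], [2, 6, 8], [3]].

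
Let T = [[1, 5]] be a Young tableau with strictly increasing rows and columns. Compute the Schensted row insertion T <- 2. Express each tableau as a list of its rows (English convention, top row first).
[[1, 2], [5]]

In row 1, 2 replaces 5 (the leftmost entry greater than 2); 5 is bumped to row 2. 5 starts a new row 2. The new tableau is [[1, 2], [5]].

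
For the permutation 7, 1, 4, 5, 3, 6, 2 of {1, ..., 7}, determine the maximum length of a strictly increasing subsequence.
4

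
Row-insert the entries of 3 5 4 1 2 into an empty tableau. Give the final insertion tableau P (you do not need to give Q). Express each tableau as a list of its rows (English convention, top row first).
After inserting 3: P = [[3]].
After inserting 5: P = [[3, 5]].
After inserting 4: P = [[3, 4], [5]].
After inserting 1: P = [[1, 4], [3], [5]].
After inserting 2: P = [[1, 2], [3, 4], [5]].

So P = [[1, 2], [3, 4], [5]].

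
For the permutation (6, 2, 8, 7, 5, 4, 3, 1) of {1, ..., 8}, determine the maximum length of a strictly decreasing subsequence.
6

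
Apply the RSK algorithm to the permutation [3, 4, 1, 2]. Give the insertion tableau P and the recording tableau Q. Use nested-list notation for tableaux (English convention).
P = [[1, 2], [3, 4]], Q = [[1, 2], [3, 4]]

Insert each entry of the permutation into P by Schensted row insertion, recording in Q the position of each new cell.

Insert 3: appended to row 1. P = [[3]].
Insert 4: appended to row 1. P = [[3, 4]].
Insert 1: 1 bumps 3 from row 1; 3 starts row 2. P = [[1, 4], [3]].
Insert 2: 2 bumps 4 from row 1; 4 appends to row 2. P = [[1, 2], [3, 4]].

So P = [[1, 2], [3, 4]], Q = [[1, 2], [3, 4]].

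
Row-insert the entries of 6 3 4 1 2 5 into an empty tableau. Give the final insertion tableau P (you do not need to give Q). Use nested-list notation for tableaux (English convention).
Insert 6: appended to row 1. P = [[6]].
Insert 3: 3 bumps 6 from row 1; 6 starts row 2. P = [[3], [6]].
Insert 4: appended to row 1. P = [[3, 4], [6]].
Insert 1: 1 bumps 3 from row 1; 3 bumps 6 from row 2; 6 starts row 3. P = [[1, 4], [3], [6]].
Insert 2: 2 bumps 4 from row 1; 4 appends to row 2. P = [[1, 2], [3, 4], [6]].
Insert 5: appended to row 1. P = [[1, 2, 5], [3, 4], [6]].

So P = [[1, 2, 5], [3, 4], [6]].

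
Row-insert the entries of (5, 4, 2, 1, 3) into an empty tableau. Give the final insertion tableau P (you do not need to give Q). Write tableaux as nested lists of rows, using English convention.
Insert 5: appended to row 1. P = [[5]].
Insert 4: 4 bumps 5 from row 1; 5 starts row 2. P = [[4], [5]].
Insert 2: 2 bumps 4 from row 1; 4 bumps 5 from row 2; 5 starts row 3. P = [[2], [4], [5]].
Insert 1: 1 bumps 2 from row 1; 2 bumps 4 from row 2; 4 bumps 5 from row 3; 5 starts row 4. P = [[1], [2], [4], [5]].
Insert 3: appended to row 1. P = [[1, 3], [2], [4], [5]].

So P = [[1, 3], [2], [4], [5]].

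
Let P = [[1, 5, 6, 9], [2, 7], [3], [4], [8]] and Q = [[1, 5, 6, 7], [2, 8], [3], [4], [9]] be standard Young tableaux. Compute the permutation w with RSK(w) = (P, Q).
8 4 3 2 5 7 9 6 1

Reverse the RSK construction: for i from n down to 1, find the cell of Q containing i, remove the entry at that cell from P, and reverse-bump it up through P; the value ejected from row 1 is w(i).

Step i=9: Q has 9 at row 5, column 1; remove 8 from row 5 of P and reverse-bump: 8 enters row 4 and ejects 4; 4 enters row 3 and ejects 3; 3 enters row 2 and ejects 2; 2 enters row 1 and ejects 1. So w(9) = 1. P is now [[2, 5, 6, 9], [3, 7], [4], [8]].
Step i=8: Q has 8 at row 2, column 2; remove 7 from row 2 of P and reverse-bump: 7 enters row 1 and ejects 6. So w(8) = 6. P is now [[2, 5, 7, 9], [3], [4], [8]].
Step i=7: Q has 7 at row 1, column 4; remove that cell from P, ejecting 9. So w(7) = 9. P is now [[2, 5, 7], [3], [4], [8]].
Step i=6: Q has 6 at row 1, column 3; remove that cell from P, ejecting 7. So w(6) = 7. P is now [[2, 5], [3], [4], [8]].
Step i=5: Q has 5 at row 1, column 2; remove that cell from P, ejecting 5. So w(5) = 5. P is now [[2], [3], [4], [8]].
Step i=4: Q has 4 at row 4, column 1; remove 8 from row 4 of P and reverse-bump: 8 enters row 3 and ejects 4; 4 enters row 2 and ejects 3; 3 enters row 1 and ejects 2. So w(4) = 2. P is now [[3], [4], [8]].
Step i=3: Q has 3 at row 3, column 1; remove 8 from row 3 of P and reverse-bump: 8 enters row 2 and ejects 4; 4 enters row 1 and ejects 3. So w(3) = 3. P is now [[4], [8]].
Step i=2: Q has 2 at row 2, column 1; remove 8 from row 2 of P and reverse-bump: 8 enters row 1 and ejects 4. So w(2) = 4. P is now [[8]].
Step i=1: Q has 1 at row 1, column 1; remove that cell from P, ejecting 8. So w(1) = 8. P is now [].

So w = 8 4 3 2 5 7 9 6 1.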